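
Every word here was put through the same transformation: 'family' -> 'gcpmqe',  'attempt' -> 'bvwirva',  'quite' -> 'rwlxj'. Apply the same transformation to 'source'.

Letter i (0-indexed) is shifted by i+1, so successive shifts are 1, 2, 3, ….
For source: s+1=t, o+2=q, u+3=x, r+4=v, c+5=h, e+6=k.

tqxvhk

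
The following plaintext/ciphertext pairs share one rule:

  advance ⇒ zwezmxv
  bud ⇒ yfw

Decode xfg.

cut

Each pair mirrors across the alphabet (a↔z, d↔w, v↔e): positions sum to 25. Letters are reflected about the middle of the alphabet (position → 25−position): Atbash.
Decoding xfg: x↔c, f↔u, g↔t.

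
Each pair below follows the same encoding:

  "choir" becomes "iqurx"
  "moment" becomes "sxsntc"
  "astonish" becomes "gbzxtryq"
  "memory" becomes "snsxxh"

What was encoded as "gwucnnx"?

another

Shifts by position in choir: pos 0: c→i (+6), pos 1: h→q (+9), pos 2: o→u (+6), pos 3: i→r (+9) — repeating every 2. The shifts repeat in a cycle of length 2: positions 0,1,… shift by +6, +9, then the pattern repeats.
Undoing it on gwucnnx: g−6=a, w−9=n, u−6=o, c−9=t, n−6=h, n−9=e, x−6=r.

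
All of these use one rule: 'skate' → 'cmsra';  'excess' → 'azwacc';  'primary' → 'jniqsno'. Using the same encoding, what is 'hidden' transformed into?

Treating letters as 0–25, the rule is x ↦ 15x + 18 (mod 26).
On hidden: h(7)→15·7+18≡19=t; i(8)→15·8+18≡8=i; d(3)→15·3+18≡11=l; d(3)→15·3+18≡11=l; e(4)→15·4+18≡0=a; n(13)→15·13+18≡5=f (all mod 26).

tillaf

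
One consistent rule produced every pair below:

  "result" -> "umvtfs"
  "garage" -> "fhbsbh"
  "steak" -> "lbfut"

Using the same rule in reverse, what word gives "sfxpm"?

lower

The output letters match the input read backwards, each shifted +1: result reversed is tluser. Two steps: reverse the string, then apply a Caesar shift of +1.
Decoding sfxpm: shift back: s−1=r, f−1=e, x−1=w, p−1=o, m−1=l → rewol; then reverse → lower.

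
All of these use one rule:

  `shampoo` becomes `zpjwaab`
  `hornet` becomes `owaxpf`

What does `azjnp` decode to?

In shampoo: s→z is +7, h→p is +8, a→j is +9, m→w is +10 — the shift increases by 1 each position. The shift increases by 1 at each position, starting from +7: 7, 8, 9, ….
Undoing it on azjnp: a−7=t, z−8=r, j−9=a, n−10=d, p−11=e.

trade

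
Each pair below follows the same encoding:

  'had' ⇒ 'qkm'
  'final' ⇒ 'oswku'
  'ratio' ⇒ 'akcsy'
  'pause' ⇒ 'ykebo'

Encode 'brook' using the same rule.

The shift depends on letter class: consonant h→q is +9, but vowel a→k is +10. The rule splits by letter class: vowels +10, consonants +9.
Applying it to brook: b(cons)+9=k, r(cons)+9=a, o(vowel)+10=y, o(vowel)+10=y, k(cons)+9=t.

kayyt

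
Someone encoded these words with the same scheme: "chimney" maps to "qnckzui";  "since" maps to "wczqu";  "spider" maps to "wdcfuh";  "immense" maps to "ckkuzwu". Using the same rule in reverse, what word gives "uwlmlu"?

estate

c(2)→q(16) and h(7)→n(13) fit y≡15x+12 (mod 26); the inverse of 15 mod 26 is 7. This is an affine cipher: with a=0,…,z=25, each position x becomes (15x+12) mod 26.
Reversing it on uwlmlu: u(20)→7·(20−12)≡4=e; w(22)→7·(22−12)≡18=s; l(11)→7·(11−12)≡19=t; m(12)→7·(12−12)≡0=a; l(11)→7·(11−12)≡19=t; u(20)→7·(20−12)≡4=e (all mod 26).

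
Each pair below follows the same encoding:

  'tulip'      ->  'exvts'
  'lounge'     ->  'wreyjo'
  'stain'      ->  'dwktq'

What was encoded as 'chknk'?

reach

Shifts by position in tulip: pos 0: t→e (+11), pos 1: u→x (+3), pos 2: l→v (+10), pos 3: i→t (+11), pos 4: p→s (+3) — repeating every 3. The shifts repeat in a cycle of length 3: positions 0,1,… shift by +11, +3, +10, then the pattern repeats.
Undoing it on chknk: c−11=r, h−3=e, k−10=a, n−11=c, k−3=h.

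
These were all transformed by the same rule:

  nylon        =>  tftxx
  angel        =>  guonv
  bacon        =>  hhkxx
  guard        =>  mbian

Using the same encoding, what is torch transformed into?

In nylon: n→t is +6, y→f is +7, l→t is +8, o→x is +9 — the shift increases by 1 each position. The shift increases by 1 at each position, starting from +6: 6, 7, 8, ….
On torch: t+6=z, o+7=v, r+8=z, c+9=l, h+10=r.

zvzlr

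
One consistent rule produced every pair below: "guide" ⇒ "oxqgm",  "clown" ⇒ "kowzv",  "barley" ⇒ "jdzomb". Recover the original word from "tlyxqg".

The shifts repeat in a cycle of length 2: positions 0,1,… shift by +8, +3, then the pattern repeats.
Undoing it on tlyxqg: t−8=l, l−3=i, y−8=q, x−3=u, q−8=i, g−3=d.

liquid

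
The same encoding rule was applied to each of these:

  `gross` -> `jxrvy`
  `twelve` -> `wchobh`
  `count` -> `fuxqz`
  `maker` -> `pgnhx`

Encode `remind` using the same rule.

Shifts by position in gross: pos 0: g→j (+3), pos 1: r→x (+6), pos 2: o→r (+3), pos 3: s→v (+3), pos 4: s→y (+6) — repeating every 3. A repeating key of period 3 is used — shifts +3, +6, +3 over and over.
On remind: r+3=u, e+6=k, m+3=p, i+3=l, n+6=t, d+3=g.

ukpltg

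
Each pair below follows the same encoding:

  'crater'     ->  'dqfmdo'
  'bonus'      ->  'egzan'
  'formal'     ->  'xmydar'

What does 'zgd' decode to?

run

Two steps: reverse the string, then apply a Caesar shift of +12.
Decoding zgd: shift back: z−12=n, g−12=u, d−12=r → nur; then reverse → run.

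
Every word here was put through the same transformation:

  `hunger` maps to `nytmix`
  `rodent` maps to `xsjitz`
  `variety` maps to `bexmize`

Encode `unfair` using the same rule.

ytlemx

The shift depends on letter class: consonant h→n is +6, but vowel u→y is +4. Two shifts are in play — +4 for a/e/i/o/u, +6 for every other letter.
Applying it to unfair: u(vowel)+4=y, n(cons)+6=t, f(cons)+6=l, a(vowel)+4=e, i(vowel)+4=m, r(cons)+6=x.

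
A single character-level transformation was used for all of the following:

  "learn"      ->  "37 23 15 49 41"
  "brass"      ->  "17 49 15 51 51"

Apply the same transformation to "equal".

l(#12)→37 and e(#5)→23: differences scale by 2, so n = 2·pos + 13. Each letter becomes 2×(its alphabet position, a=1..z=26) + 13.
For equal: e=5→23, q=17→47, u=21→55, a=1→15, l=12→37.

23 47 55 15 37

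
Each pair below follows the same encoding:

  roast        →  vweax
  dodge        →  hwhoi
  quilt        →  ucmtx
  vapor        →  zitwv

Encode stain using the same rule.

wbeqr

It's a Vigenère-style cipher with numeric key [4,8]: position i shifts by key[i mod 2].
For stain: s+4=w, t+8=b, a+4=e, i+8=q, n+4=r.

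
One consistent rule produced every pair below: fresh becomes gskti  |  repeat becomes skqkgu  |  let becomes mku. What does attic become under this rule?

guuod

The shift depends on letter class: consonant f→g is +1, but vowel e→k is +6. Two shifts are in play — +6 for a/e/i/o/u, +1 for every other letter.
For attic: a(vowel)+6=g, t(cons)+1=u, t(cons)+1=u, i(vowel)+6=o, c(cons)+1=d.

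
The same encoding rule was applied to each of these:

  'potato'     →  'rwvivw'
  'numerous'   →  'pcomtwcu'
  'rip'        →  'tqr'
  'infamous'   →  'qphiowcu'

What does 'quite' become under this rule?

scqvm

The shift depends on letter class: consonant p→r is +2, but vowel o→w is +8. Two shifts are in play — +8 for a/e/i/o/u, +2 for every other letter.
For quite: q(cons)+2=s, u(vowel)+8=c, i(vowel)+8=q, t(cons)+2=v, e(vowel)+8=m.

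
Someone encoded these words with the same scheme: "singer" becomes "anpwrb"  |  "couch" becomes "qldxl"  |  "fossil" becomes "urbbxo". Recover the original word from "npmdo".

fudge

The output letters match the input read backwards, each shifted +9: singer reversed is regnis. The word is reversed, then every letter is shifted forward by 9.
Undoing it on npmdo: shift back: n−9=e, p−9=g, m−9=d, d−9=u, o−9=f → egduf; then reverse → fudge.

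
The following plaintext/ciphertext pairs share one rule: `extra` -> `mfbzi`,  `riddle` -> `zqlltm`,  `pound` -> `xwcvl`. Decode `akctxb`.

sculpt

Compare letters: e→m is +8, x→f is +8, t→b is +8 — a constant shift. Each letter is shifted forward by 8 in the alphabet (a Caesar shift of +8).
Reversing it on akctxb: a−8=s, k−8=c, c−8=u, t−8=l, x−8=p, b−8=t.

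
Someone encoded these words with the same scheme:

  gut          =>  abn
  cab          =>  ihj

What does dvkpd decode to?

The output letters match the input read backwards, each shifted +7: gut reversed is tug. The word is reversed, then every letter is shifted forward by 7.
Undoing it on dvkpd: shift back: d−7=w, v−7=o, k−7=d, p−7=i, d−7=w → wodiw; then reverse → widow.

widow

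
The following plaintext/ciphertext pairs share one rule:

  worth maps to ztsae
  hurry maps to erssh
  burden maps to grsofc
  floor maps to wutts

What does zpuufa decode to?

wallet

w(22)→z(25) and o(14)→t(19) fit y≡17x+15 (mod 26); the inverse of 17 mod 26 is 23. Each letter's alphabet position (a=0..z=25) is mapped through 17·x+15 mod 26 — an affine cipher.
Decoding zpuufa: z(25)→23·(25−15)≡22=w; p(15)→23·(15−15)≡0=a; u(20)→23·(20−15)≡11=l; u(20)→23·(20−15)≡11=l; f(5)→23·(5−15)≡4=e; a(0)→23·(0−15)≡19=t (all mod 26).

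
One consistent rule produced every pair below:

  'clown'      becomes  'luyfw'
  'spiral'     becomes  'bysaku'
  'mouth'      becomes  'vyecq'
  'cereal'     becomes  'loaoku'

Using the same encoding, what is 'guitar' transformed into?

pescka

The shift depends on letter class: consonant c→l is +9, but vowel o→y is +10. Vowels shift forward by 10 and consonants shift forward by 9.
For guitar: g(cons)+9=p, u(vowel)+10=e, i(vowel)+10=s, t(cons)+9=c, a(vowel)+10=k, r(cons)+9=a.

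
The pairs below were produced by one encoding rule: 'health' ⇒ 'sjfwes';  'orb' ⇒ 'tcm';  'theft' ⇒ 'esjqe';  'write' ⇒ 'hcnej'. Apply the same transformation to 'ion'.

The shift depends on letter class: consonant h→s is +11, but vowel e→j is +5. Two shifts are in play — +5 for a/e/i/o/u, +11 for every other letter.
For ion: i(vowel)+5=n, o(vowel)+5=t, n(cons)+11=y.

nty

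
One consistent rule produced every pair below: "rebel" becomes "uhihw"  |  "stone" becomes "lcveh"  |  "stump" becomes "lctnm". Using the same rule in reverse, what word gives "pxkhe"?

Treating letters as 0–25, the rule is x ↦ 17x + 17 (mod 26).
Decoding pxkhe: p(15)→23·(15−17)≡6=g; x(23)→23·(23−17)≡8=i; k(10)→23·(10−17)≡21=v; h(7)→23·(7−17)≡4=e; e(4)→23·(4−17)≡13=n (all mod 26).

given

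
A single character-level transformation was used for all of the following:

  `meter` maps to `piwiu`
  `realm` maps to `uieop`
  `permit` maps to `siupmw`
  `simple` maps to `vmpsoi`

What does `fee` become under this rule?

iii

The rule splits by letter class: vowels +4, consonants +3.
For fee: f(cons)+3=i, e(vowel)+4=i, e(vowel)+4=i.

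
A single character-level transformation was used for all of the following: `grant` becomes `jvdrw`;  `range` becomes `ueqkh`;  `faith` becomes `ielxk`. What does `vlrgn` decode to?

shock

Shifts by position in grant: pos 0: g→j (+3), pos 1: r→v (+4), pos 2: a→d (+3), pos 3: n→r (+4) — repeating every 2. The shifts repeat in a cycle of length 2: positions 0,1,… shift by +3, +4, then the pattern repeats.
Decoding vlrgn: v−3=s, l−4=h, r−3=o, g−4=c, n−3=k.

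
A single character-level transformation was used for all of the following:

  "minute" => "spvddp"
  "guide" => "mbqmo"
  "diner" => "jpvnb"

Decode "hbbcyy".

button

In minute: m→s is +6, i→p is +7, n→v is +8, u→d is +9 — the shift increases by 1 each position. Each letter shifts forward by (position + 6), i.e. 6, 7, 8, … — the shift grows by one for each successive letter.
Reversing it on hbbcyy: h−6=b, b−7=u, b−8=t, c−9=t, y−10=o, y−11=n.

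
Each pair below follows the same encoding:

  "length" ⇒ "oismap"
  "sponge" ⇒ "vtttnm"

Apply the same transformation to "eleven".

The shift increases by 1 at each position, starting from +3: 3, 4, 5, ….
On eleven: e+3=h, l+4=p, e+5=j, v+6=b, e+7=l, n+8=v.

hpjblv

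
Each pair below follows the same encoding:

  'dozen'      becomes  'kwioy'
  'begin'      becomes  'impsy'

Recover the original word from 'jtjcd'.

In dozen: d→k is +7, o→w is +8, z→i is +9, e→o is +10 — the shift increases by 1 each position. The shift increases by 1 at each position, starting from +7: 7, 8, 9, ….
Reversing it on jtjcd: j−7=c, t−8=l, j−9=a, c−10=s, d−11=s.

class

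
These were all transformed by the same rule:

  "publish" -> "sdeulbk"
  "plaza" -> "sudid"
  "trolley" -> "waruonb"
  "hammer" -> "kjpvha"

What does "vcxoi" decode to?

stuff

Shifts by position in publish: pos 0: p→s (+3), pos 1: u→d (+9), pos 2: b→e (+3), pos 3: l→u (+9) — repeating every 2. A repeating key of period 2 is used — shifts +3, +9 over and over.
Undoing it on vcxoi: v−3=s, c−9=t, x−3=u, o−9=f, i−3=f.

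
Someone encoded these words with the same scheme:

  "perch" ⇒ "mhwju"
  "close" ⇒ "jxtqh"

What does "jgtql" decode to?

The output letters match the input read backwards, each shifted +5: perch reversed is hcrep. Two steps: reverse the string, then apply a Caesar shift of +5.
Decoding jgtql: shift back: j−5=e, g−5=b, t−5=o, q−5=l, l−5=g → ebolg; then reverse → globe.

globe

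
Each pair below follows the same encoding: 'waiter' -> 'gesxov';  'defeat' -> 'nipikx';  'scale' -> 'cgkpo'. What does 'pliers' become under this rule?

zpsibw

It's a Vigenère-style cipher with numeric key [10,4]: position i shifts by key[i mod 2].
For pliers: p+10=z, l+4=p, i+10=s, e+4=i, r+10=b, s+4=w.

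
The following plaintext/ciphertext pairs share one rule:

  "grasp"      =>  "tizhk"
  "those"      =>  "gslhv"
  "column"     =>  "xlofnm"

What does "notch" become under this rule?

mlgxs

Each pair mirrors across the alphabet (g↔t, r↔i, a↔z): positions sum to 25. This is the alphabet-reversal cipher (Atbash): a becomes z, b becomes y, etc.
For notch: n↔m, o↔l, t↔g, c↔x, h↔s.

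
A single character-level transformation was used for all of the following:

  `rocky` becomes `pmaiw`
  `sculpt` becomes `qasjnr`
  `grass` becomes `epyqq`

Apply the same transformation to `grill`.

This is a Caesar cipher with shift 24.
For grill: g+24=e, r+24=p, i+24=g, l+24=j, l+24=j.

epgjj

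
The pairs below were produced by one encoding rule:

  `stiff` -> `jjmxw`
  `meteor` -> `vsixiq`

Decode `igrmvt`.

prince

The output letters match the input read backwards, each shifted +4: stiff reversed is ffits. Two steps: reverse the string, then apply a Caesar shift of +4.
Decoding igrmvt: shift back: i−4=e, g−4=c, r−4=n, m−4=i, v−4=r, t−4=p → ecnirp; then reverse → prince.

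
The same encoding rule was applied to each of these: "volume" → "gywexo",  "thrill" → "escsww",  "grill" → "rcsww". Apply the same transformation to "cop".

The rule splits by letter class: vowels +10, consonants +11.
Applying it to cop: c(cons)+11=n, o(vowel)+10=y, p(cons)+11=a.

nya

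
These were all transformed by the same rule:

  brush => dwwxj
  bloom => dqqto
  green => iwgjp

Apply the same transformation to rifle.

Shifts by position in brush: pos 0: b→d (+2), pos 1: r→w (+5), pos 2: u→w (+2), pos 3: s→x (+5) — repeating every 2. It's a Vigenère-style cipher with numeric key [2,5]: position i shifts by key[i mod 2].
Applying it to rifle: r+2=t, i+5=n, f+2=h, l+5=q, e+2=g.

tnhqg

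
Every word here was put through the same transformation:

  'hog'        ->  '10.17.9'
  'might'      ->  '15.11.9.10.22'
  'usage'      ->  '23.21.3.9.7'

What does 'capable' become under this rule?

5.3.18.3.4.14.7

h is letter #8 and maps to 10: an offset of 2. The number is (letter's place in the alphabet, a=1) + 2.
For capable: c=3→5, a=1→3, p=16→18, a=1→3, b=2→4, l=12→14, e=5→7.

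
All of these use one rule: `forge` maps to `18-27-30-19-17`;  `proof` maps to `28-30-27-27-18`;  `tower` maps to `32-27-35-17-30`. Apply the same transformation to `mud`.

25-33-16

f is letter #6 and maps to 18: an offset of 12. Each letter is replaced by its alphabet position (a=1..z=26) + 12.
For mud: m=13→25, u=21→33, d=4→16.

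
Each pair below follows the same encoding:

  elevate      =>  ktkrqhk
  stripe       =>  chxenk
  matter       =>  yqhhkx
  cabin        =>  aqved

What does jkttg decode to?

Treating letters as 0–25, the rule is x ↦ 5x + 16 (mod 26).
Reversing it on jkttg: j(9)→21·(9−16)≡9=j; k(10)→21·(10−16)≡4=e; t(19)→21·(19−16)≡11=l; t(19)→21·(19−16)≡11=l; g(6)→21·(6−16)≡24=y (all mod 26).

jelly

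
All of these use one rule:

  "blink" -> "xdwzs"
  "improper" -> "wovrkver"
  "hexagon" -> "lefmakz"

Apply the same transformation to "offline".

kppdwze

b(1)→x(23) and l(11)→d(3) fit y≡11x+12 (mod 26); the inverse of 11 mod 26 is 19. This is an affine cipher: with a=0,…,z=25, each position x becomes (11x+12) mod 26.
On offline: o(14)→11·14+12≡10=k; f(5)→11·5+12≡15=p; f(5)→11·5+12≡15=p; l(11)→11·11+12≡3=d; i(8)→11·8+12≡22=w; n(13)→11·13+12≡25=z; e(4)→11·4+12≡4=e (all mod 26).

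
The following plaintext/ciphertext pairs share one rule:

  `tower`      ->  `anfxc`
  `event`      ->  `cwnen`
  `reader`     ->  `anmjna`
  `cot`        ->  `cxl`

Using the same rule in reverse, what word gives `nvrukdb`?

The output letters match the input read backwards, each shifted +9: tower reversed is rewot. The word is reversed, then every letter is shifted forward by 9.
Undoing it on nvrukdb: shift back: n−9=e, v−9=m, r−9=i, u−9=l, k−9=b, d−9=u, b−9=s → emilbus; then reverse → sublime.

sublime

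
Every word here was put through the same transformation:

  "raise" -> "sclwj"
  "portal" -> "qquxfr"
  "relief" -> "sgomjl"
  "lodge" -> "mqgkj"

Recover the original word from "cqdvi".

Letter i (0-indexed) is shifted by i+1, so successive shifts are 1, 2, 3, ….
Undoing it on cqdvi: c−1=b, q−2=o, d−3=a, v−4=r, i−5=d.

board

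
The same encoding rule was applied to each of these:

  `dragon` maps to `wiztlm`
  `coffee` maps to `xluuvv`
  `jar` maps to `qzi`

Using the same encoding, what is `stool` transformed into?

hgllo

This is the alphabet-reversal cipher (Atbash): a becomes z, b becomes y, etc.
On stool: s↔h, t↔g, o↔l, o↔l, l↔o.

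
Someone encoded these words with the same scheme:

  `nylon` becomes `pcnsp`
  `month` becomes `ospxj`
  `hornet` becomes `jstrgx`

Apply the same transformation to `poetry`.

It's a Vigenère-style cipher with numeric key [2,4]: position i shifts by key[i mod 2].
Applying it to poetry: p+2=r, o+4=s, e+2=g, t+4=x, r+2=t, y+4=c.

rsgxtc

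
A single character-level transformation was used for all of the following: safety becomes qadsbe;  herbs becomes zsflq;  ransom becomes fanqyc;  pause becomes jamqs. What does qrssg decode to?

sleek

s(18)→q(16) and a(0)→a(0) fit y≡11x+0 (mod 26); the inverse of 11 mod 26 is 19. This is an affine cipher: with a=0,…,z=25, each position x becomes (11x+0) mod 26.
Undoing it on qrssg: q(16)→19·(16−0)≡18=s; r(17)→19·(17−0)≡11=l; s(18)→19·(18−0)≡4=e; s(18)→19·(18−0)≡4=e; g(6)→19·(6−0)≡10=k (all mod 26).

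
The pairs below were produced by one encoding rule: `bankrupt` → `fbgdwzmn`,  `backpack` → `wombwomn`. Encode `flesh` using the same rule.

The output letters match the input read backwards, each shifted +12: bankrupt reversed is tpurknab. Two steps: reverse the string, then apply a Caesar shift of +12.
On flesh: reverse → hself; then shift: h+12=t, s+12=e, e+12=q, l+12=x, f+12=r.

teqxr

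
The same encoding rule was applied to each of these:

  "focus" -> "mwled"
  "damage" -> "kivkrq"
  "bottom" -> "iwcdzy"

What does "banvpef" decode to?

In focus: f→m is +7, o→w is +8, c→l is +9, u→e is +10 — the shift increases by 1 each position. The shift increases by 1 at each position, starting from +7: 7, 8, 9, ….
Undoing it on banvpef: b−7=u, a−8=s, n−9=e, v−10=l, p−11=e, e−12=s, f−13=s.

useless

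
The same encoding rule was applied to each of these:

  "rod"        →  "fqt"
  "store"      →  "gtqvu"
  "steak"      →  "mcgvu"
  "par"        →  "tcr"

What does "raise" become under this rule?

gukct

Two steps: reverse the string, then apply a Caesar shift of +2.
For raise: reverse → esiar; then shift: e+2=g, s+2=u, i+2=k, a+2=c, r+2=t.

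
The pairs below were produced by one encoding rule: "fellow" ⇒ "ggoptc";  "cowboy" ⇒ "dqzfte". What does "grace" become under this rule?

htdgj

In fellow: f→g is +1, e→g is +2, l→o is +3, l→p is +4 — the shift increases by 1 each position. Each letter shifts forward by (position + 1), i.e. 1, 2, 3, … — the shift grows by one for each successive letter.
For grace: g+1=h, r+2=t, a+3=d, c+4=g, e+5=j.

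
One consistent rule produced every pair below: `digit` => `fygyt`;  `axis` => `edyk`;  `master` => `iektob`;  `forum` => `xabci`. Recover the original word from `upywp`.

d(3)→f(5) and i(8)→y(24) fit y≡9x+4 (mod 26); the inverse of 9 mod 26 is 3. Treating letters as 0–25, the rule is x ↦ 9x + 4 (mod 26).
Undoing it on upywp: u(20)→3·(20−4)≡22=w; p(15)→3·(15−4)≡7=h; y(24)→3·(24−4)≡8=i; w(22)→3·(22−4)≡2=c; p(15)→3·(15−4)≡7=h (all mod 26).

which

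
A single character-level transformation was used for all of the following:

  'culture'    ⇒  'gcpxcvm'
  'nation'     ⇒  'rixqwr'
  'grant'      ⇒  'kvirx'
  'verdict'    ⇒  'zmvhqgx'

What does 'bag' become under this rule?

fik

The shift depends on letter class: consonant c→g is +4, but vowel u→c is +8. The rule splits by letter class: vowels +8, consonants +4.
For bag: b(cons)+4=f, a(vowel)+8=i, g(cons)+4=k.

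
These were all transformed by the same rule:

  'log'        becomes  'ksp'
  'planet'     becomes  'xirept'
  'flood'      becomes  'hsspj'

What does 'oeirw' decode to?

The output letters match the input read backwards, each shifted +4: log reversed is gol. The word is reversed, then every letter is shifted forward by 4.
Undoing it on oeirw: shift back: o−4=k, e−4=a, i−4=e, r−4=n, w−4=s → kaens; then reverse → sneak.

sneak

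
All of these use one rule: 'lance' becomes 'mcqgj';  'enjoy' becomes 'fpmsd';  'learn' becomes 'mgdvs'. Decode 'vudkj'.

In lance: l→m is +1, a→c is +2, n→q is +3, c→g is +4 — the shift increases by 1 each position. Letter i (0-indexed) is shifted by i+1, so successive shifts are 1, 2, 3, ….
Undoing it on vudkj: v−1=u, u−2=s, d−3=a, k−4=g, j−5=e.

usage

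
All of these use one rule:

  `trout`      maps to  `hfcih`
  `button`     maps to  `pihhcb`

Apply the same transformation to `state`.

ghohs

Every letter moves 14 places later in the alphabet, wrapping around z→a.
For state: s+14=g, t+14=h, a+14=o, t+14=h, e+14=s.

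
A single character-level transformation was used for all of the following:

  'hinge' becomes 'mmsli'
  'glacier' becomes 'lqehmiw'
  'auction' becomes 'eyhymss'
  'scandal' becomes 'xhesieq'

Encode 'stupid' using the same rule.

xyyumi

The shift depends on letter class: consonant h→m is +5, but vowel i→m is +4. The rule splits by letter class: vowels +4, consonants +5.
Applying it to stupid: s(cons)+5=x, t(cons)+5=y, u(vowel)+4=y, p(cons)+5=u, i(vowel)+4=m, d(cons)+5=i.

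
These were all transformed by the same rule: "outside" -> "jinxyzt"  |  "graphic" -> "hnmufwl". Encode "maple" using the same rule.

jqufr

Two steps: reverse the string, then apply a Caesar shift of +5.
Applying it to maple: reverse → elpam; then shift: e+5=j, l+5=q, p+5=u, a+5=f, m+5=r.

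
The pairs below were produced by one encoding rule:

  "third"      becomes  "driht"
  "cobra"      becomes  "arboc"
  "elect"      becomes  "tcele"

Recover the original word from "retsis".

The output letters match the input read backwards: third reversed is driht. It's just the letters in reverse order.
Decoding retsis: then reverse → sister.

sister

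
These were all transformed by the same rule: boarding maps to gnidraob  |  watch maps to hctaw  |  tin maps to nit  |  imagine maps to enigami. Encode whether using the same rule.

rehtehw

It's just the letters in reverse order.
On whether: reverse → rehtehw.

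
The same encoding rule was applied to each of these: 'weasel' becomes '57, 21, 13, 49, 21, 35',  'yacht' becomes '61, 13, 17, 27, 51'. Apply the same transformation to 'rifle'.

47, 29, 23, 35, 21

w(#23)→57 and e(#5)→21: differences scale by 2, so n = 2·pos + 11. The formula is n = 2×(alphabet index, a=1) + 11.
On rifle: r=18→47, i=9→29, f=6→23, l=12→35, e=5→21.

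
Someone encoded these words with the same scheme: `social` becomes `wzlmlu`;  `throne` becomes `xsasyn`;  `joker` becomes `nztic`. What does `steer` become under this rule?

wenic

Shifts by position in social: pos 0: s→w (+4), pos 1: o→z (+11), pos 2: c→l (+9), pos 3: i→m (+4), pos 4: a→l (+11), pos 5: l→u (+9) — repeating every 3. A repeating key of period 3 is used — shifts +4, +11, +9 over and over.
On steer: s+4=w, t+11=e, e+9=n, e+4=i, r+11=c.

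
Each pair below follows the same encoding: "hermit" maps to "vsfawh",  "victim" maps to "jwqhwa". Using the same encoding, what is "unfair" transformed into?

ibtowf

Compare letters: h→v is +14, e→s is +14, r→f is +14 — a constant shift. It's a constant shift of +14 (ROT14).
Applying it to unfair: u+14=i, n+14=b, f+14=t, a+14=o, i+14=w, r+14=f.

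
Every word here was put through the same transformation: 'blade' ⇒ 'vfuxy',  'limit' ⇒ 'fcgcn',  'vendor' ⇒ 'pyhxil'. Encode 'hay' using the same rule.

bus

Compare letters: b→v is +20, l→f is +20, a→u is +20 — a constant shift. Every letter moves 20 places later in the alphabet, wrapping around z→a.
Applying it to hay: h+20=b, a+20=u, y+20=s.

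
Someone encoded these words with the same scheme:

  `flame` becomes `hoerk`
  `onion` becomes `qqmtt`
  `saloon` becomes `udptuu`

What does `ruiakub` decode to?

prevent

The shift increases by 1 at each position, starting from +2: 2, 3, 4, ….
Undoing it on ruiakub: r−2=p, u−3=r, i−4=e, a−5=v, k−6=e, u−7=n, b−8=t.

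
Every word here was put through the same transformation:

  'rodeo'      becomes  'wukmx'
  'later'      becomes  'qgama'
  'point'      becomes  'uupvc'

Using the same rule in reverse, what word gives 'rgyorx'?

margin

Each letter shifts forward by (position + 5), i.e. 5, 6, 7, … — the shift grows by one for each successive letter.
Reversing it on rgyorx: r−5=m, g−6=a, y−7=r, o−8=g, r−9=i, x−10=n.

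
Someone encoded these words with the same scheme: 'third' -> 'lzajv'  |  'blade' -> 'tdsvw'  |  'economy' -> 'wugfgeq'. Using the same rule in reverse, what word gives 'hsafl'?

paint

Compare letters: t→l is +18, h→z is +18, i→a is +18 — a constant shift. This is a Caesar cipher with shift 18.
Undoing it on hsafl: h−18=p, s−18=a, a−18=i, f−18=n, l−18=t.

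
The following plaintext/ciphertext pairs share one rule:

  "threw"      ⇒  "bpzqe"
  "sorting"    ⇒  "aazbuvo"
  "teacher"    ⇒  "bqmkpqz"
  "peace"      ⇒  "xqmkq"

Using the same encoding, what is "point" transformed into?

The shift depends on letter class: consonant t→b is +8, but vowel e→q is +12. Vowels shift forward by 12 and consonants shift forward by 8.
On point: p(cons)+8=x, o(vowel)+12=a, i(vowel)+12=u, n(cons)+8=v, t(cons)+8=b.

xauvb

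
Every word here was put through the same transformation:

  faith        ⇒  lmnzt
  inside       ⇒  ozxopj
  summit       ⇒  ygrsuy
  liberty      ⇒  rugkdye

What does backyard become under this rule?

Shifts by position in faith: pos 0: f→l (+6), pos 1: a→m (+12), pos 2: i→n (+5), pos 3: t→z (+6), pos 4: h→t (+12) — repeating every 3. A repeating key of period 3 is used — shifts +6, +12, +5 over and over.
For backyard: b+6=h, a+12=m, c+5=h, k+6=q, y+12=k, a+5=f, r+6=x, d+12=p.

hmhqkfxp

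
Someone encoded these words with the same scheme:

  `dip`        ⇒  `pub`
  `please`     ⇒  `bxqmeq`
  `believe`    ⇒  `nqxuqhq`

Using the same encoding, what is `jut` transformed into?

vgf

Compare letters: d→p is +12, i→u is +12, p→b is +12 — a constant shift. This is a Caesar cipher with shift 12.
On jut: j+12=v, u+12=g, t+12=f.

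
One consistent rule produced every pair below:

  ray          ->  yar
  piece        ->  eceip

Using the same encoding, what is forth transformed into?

htrof

The output letters match the input read backwards: ray reversed is yar. It's just the letters in reverse order.
Applying it to forth: reverse → htrof.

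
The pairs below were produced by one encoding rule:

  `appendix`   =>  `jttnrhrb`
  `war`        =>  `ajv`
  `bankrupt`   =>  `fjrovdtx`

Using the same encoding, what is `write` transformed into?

The shift depends on letter class: consonant p→t is +4, but vowel a→j is +9. Two shifts are in play — +9 for a/e/i/o/u, +4 for every other letter.
Applying it to write: w(cons)+4=a, r(cons)+4=v, i(vowel)+9=r, t(cons)+4=x, e(vowel)+9=n.

avrxn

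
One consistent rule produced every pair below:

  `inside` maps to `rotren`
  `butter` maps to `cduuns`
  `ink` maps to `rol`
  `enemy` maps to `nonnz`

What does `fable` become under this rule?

Vowels shift forward by 9 and consonants shift forward by 1.
Applying it to fable: f(cons)+1=g, a(vowel)+9=j, b(cons)+1=c, l(cons)+1=m, e(vowel)+9=n.

gjcmn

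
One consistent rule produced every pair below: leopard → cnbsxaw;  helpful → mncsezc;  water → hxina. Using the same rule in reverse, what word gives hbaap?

worry

l(11)→c(2) and e(4)→n(13) fit y≡17x+23 (mod 26); the inverse of 17 mod 26 is 23. Treating letters as 0–25, the rule is x ↦ 17x + 23 (mod 26).
Undoing it on hbaap: h(7)→23·(7−23)≡22=w; b(1)→23·(1−23)≡14=o; a(0)→23·(0−23)≡17=r; a(0)→23·(0−23)≡17=r; p(15)→23·(15−23)≡24=y (all mod 26).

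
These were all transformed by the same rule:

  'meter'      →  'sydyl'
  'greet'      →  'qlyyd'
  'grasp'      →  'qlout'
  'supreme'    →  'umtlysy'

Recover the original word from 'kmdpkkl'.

m(12)→s(18) and e(4)→y(24) fit y≡9x+14 (mod 26); the inverse of 9 mod 26 is 3. Each letter's alphabet position (a=0..z=25) is mapped through 9·x+14 mod 26 — an affine cipher.
Reversing it on kmdpkkl: k(10)→3·(10−14)≡14=o; m(12)→3·(12−14)≡20=u; d(3)→3·(3−14)≡19=t; p(15)→3·(15−14)≡3=d; k(10)→3·(10−14)≡14=o; k(10)→3·(10−14)≡14=o; l(11)→3·(11−14)≡17=r (all mod 26).

outdoor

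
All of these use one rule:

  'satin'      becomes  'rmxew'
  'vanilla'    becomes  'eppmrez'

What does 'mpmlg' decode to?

chili

Two steps: reverse the string, then apply a Caesar shift of +4.
Undoing it on mpmlg: shift back: m−4=i, p−4=l, m−4=i, l−4=h, g−4=c → ilihc; then reverse → chili.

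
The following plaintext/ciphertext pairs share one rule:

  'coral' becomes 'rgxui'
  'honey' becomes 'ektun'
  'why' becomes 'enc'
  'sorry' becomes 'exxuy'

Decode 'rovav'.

The output letters match the input read backwards, each shifted +6: coral reversed is laroc. Two steps: reverse the string, then apply a Caesar shift of +6.
Reversing it on rovav: shift back: r−6=l, o−6=i, v−6=p, a−6=u, v−6=p → lipup; then reverse → pupil.

pupil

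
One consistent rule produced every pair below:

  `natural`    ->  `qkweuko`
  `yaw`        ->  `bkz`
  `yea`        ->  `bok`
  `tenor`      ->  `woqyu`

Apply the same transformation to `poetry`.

syowub

The shift depends on letter class: consonant n→q is +3, but vowel a→k is +10. The rule splits by letter class: vowels +10, consonants +3.
For poetry: p(cons)+3=s, o(vowel)+10=y, e(vowel)+10=o, t(cons)+3=w, r(cons)+3=u, y(cons)+3=b.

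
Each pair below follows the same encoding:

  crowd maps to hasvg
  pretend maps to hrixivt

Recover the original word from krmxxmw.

The output letters match the input read backwards, each shifted +4: crowd reversed is dworc. Read the word backwards and shift each letter +4.
Undoing it on krmxxmw: shift back: k−4=g, r−4=n, m−4=i, x−4=t, x−4=t, m−4=i, w−4=s → gnittis; then reverse → sitting.

sitting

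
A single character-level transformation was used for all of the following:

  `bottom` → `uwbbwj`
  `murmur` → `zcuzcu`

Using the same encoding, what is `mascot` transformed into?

The word is reversed, then every letter is shifted forward by 8.
Applying it to mascot: reverse → tocsam; then shift: t+8=b, o+8=w, c+8=k, s+8=a, a+8=i, m+8=u.

bwkaiu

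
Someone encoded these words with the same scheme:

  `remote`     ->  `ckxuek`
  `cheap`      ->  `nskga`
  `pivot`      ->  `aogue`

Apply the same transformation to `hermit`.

The shift depends on letter class: consonant r→c is +11, but vowel e→k is +6. Vowels shift forward by 6 and consonants shift forward by 11.
On hermit: h(cons)+11=s, e(vowel)+6=k, r(cons)+11=c, m(cons)+11=x, i(vowel)+6=o, t(cons)+11=e.

skcxoe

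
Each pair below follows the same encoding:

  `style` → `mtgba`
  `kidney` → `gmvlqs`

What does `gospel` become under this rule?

tmxawo

The output letters match the input read backwards, each shifted +8: style reversed is elyts. The word is reversed, then every letter is shifted forward by 8.
For gospel: reverse → lepsog; then shift: l+8=t, e+8=m, p+8=x, s+8=a, o+8=w, g+8=o.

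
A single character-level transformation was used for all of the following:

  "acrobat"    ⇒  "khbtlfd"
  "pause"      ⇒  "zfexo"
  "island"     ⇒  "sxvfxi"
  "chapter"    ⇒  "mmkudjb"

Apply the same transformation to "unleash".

esvjkxr

Shifts by position in acrobat: pos 0: a→k (+10), pos 1: c→h (+5), pos 2: r→b (+10), pos 3: o→t (+5) — repeating every 2. It's a Vigenère-style cipher with numeric key [10,5]: position i shifts by key[i mod 2].
Applying it to unleash: u+10=e, n+5=s, l+10=v, e+5=j, a+10=k, s+5=x, h+10=r.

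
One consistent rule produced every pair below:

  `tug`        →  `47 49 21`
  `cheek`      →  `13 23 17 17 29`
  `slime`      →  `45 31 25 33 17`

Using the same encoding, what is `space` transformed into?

45 39 9 13 17

t(#20)→47 and u(#21)→49: differences scale by 2, so n = 2·pos + 7. With a=1..z=26, the number is 2·pos + 7.
For space: s=19→45, p=16→39, a=1→9, c=3→13, e=5→17.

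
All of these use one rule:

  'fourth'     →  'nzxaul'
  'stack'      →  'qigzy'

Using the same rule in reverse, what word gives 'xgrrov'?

The output letters match the input read backwards, each shifted +6: fourth reversed is htruof. Read the word backwards and shift each letter +6.
Undoing it on xgrrov: shift back: x−6=r, g−6=a, r−6=l, r−6=l, o−6=i, v−6=p → rallip; then reverse → pillar.

pillar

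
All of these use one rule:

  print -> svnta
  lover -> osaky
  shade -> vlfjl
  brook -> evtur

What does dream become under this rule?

gvjgt

In print: p→s is +3, r→v is +4, i→n is +5, n→t is +6 — the shift increases by 1 each position. Letter i (0-indexed) is shifted by i+3, so successive shifts are 3, 4, 5, ….
For dream: d+3=g, r+4=v, e+5=j, a+6=g, m+7=t.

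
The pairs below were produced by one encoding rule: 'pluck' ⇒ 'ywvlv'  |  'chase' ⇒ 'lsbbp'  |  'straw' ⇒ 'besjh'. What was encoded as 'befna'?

steep

The shifts repeat in a cycle of length 3: positions 0,1,… shift by +9, +11, +1, then the pattern repeats.
Decoding befna: b−9=s, e−11=t, f−1=e, n−9=e, a−11=p.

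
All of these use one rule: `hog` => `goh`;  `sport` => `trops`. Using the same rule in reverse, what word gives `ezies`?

seize

The output letters match the input read backwards: hog reversed is goh. The word is simply reversed.
Undoing it on ezies: then reverse → seize.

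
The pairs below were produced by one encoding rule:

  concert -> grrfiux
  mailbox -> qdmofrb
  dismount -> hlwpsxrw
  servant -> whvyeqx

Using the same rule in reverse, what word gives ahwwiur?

western

Shifts by position in concert: pos 0: c→g (+4), pos 1: o→r (+3), pos 2: n→r (+4), pos 3: c→f (+3) — repeating every 2. The shifts repeat in a cycle of length 2: positions 0,1,… shift by +4, +3, then the pattern repeats.
Decoding ahwwiur: a−4=w, h−3=e, w−4=s, w−3=t, i−4=e, u−3=r, r−4=n.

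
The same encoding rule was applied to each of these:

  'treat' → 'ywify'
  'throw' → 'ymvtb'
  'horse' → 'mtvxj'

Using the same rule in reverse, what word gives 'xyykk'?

Shifts by position in treat: pos 0: t→y (+5), pos 1: r→w (+5), pos 2: e→i (+4), pos 3: a→f (+5), pos 4: t→y (+5) — repeating every 3. It's a Vigenère-style cipher with numeric key [5,5,4]: position i shifts by key[i mod 3].
Decoding xyykk: x−5=s, y−5=t, y−4=u, k−5=f, k−5=f.

stuff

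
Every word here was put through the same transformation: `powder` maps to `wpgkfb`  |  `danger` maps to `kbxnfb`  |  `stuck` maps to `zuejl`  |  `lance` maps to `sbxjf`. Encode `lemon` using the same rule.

sfwvo

Shifts by position in powder: pos 0: p→w (+7), pos 1: o→p (+1), pos 2: w→g (+10), pos 3: d→k (+7), pos 4: e→f (+1), pos 5: r→b (+10) — repeating every 3. The shifts repeat in a cycle of length 3: positions 0,1,… shift by +7, +1, +10, then the pattern repeats.
For lemon: l+7=s, e+1=f, m+10=w, o+7=v, n+1=o.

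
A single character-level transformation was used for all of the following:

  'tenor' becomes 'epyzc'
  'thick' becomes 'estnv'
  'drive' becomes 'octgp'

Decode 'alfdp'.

Compare letters: t→e is +11, e→p is +11, n→y is +11 — a constant shift. This is a Caesar cipher with shift 11.
Decoding alfdp: a−11=p, l−11=a, f−11=u, d−11=s, p−11=e.

pause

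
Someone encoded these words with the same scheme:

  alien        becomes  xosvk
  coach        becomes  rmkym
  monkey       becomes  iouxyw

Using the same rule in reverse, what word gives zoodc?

steep

Two steps: reverse the string, then apply a Caesar shift of +10.
Decoding zoodc: shift back: z−10=p, o−10=e, o−10=e, d−10=t, c−10=s → peets; then reverse → steep.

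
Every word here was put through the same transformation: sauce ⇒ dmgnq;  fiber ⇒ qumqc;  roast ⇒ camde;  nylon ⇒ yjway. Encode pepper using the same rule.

The shift depends on letter class: consonant s→d is +11, but vowel a→m is +12. The rule splits by letter class: vowels +12, consonants +11.
Applying it to pepper: p(cons)+11=a, e(vowel)+12=q, p(cons)+11=a, p(cons)+11=a, e(vowel)+12=q, r(cons)+11=c.

aqaaqc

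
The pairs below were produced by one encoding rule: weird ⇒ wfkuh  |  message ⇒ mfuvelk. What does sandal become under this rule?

sbpgeq

In weird: w→w is +0, e→f is +1, i→k is +2, r→u is +3 — the shift increases by 1 each position. Letter i (0-indexed) is shifted by i+0, so successive shifts are 0, 1, 2, ….
On sandal: s+0=s, a+1=b, n+2=p, d+3=g, a+4=e, l+5=q.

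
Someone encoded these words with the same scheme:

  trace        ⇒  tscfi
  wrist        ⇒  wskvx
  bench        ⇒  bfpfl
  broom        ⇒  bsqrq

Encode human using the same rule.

In trace: t→t is +0, r→s is +1, a→c is +2, c→f is +3 — the shift increases by 1 each position. The shift increases by 1 at each position, starting from +0: 0, 1, 2, ….
For human: h+0=h, u+1=v, m+2=o, a+3=d, n+4=r.

hvodr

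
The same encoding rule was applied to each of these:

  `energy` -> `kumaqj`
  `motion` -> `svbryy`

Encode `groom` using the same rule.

In energy: e→k is +6, n→u is +7, e→m is +8, r→a is +9 — the shift increases by 1 each position. Each letter shifts forward by (position + 6), i.e. 6, 7, 8, … — the shift grows by one for each successive letter.
On groom: g+6=m, r+7=y, o+8=w, o+9=x, m+10=w.

mywxw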